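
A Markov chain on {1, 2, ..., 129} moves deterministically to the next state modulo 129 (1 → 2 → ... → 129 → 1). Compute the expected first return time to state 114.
E[T_114 | X_0 = 114] = 129

The chain cycles deterministically, so starting at state 114 it returns in exactly 129 steps. Equivalently, the stationary distribution is uniform π_j = 1/129 for every state j, so by Kac's formula E[T_114] = 1/π_114 = 129.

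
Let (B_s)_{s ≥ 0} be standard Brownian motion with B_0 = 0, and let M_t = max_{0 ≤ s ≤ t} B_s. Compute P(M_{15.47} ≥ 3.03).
P(M_{15.47} ≥ 3.03) = 2·P(B_{15.47} ≥ 3.03) = 2(1 − Φ(3.03/√15.47)) ≈ 0.4411

By the reflection principle for Brownian motion, P(M_t ≥ a) = 2 · P(B_t ≥ a) for a ≥ 0. Since B_t ~ N(0, t), P(B_t ≥ 3.03) = 1 − Φ(3.03/√t) = 1 − Φ(3.03/√15.47) = 1 − Φ(0.7704). So
  P(M_{15.47} ≥ 3.03) = 2(1 − Φ(0.7704)) ≈ 0.4411.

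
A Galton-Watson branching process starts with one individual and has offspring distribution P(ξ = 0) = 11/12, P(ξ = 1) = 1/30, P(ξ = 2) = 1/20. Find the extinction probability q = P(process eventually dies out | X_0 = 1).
q = 1

Mean offspring μ = 0·11/12 + 1·1/30 + 2·1/20 = 2/15 ≤ 1. For μ ≤ 1 with offspring not concentrated at 1, the Galton-Watson process goes extinct almost surely, so q = 1.
(Algebraic check: The pgf is f(s) = 11/12 + 1/30·s + 1/20·s². The extinction probability q is the smallest fixed point of f in [0, 1]. Setting s = f(s):
  1/20·s² + (1/30 − 1)·s + 11/12 = 0
  1/20·s² − (11/12 + 1/20)·s + 11/12 = 0
which factors as (s − 1)·(1/20·s − 11/12) = 0, giving roots s = 1 and s = (11/12)/(1/20) = 55/3. Since 55/3 ≥ 1, the smallest root in [0, 1] is s = 1.)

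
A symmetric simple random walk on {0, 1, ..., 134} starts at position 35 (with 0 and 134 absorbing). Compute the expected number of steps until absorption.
E[τ | X_0 = 35] = 3465

Let v_k = E[τ | X_0 = k]. Boundary: v_0 = v_134 = 0. Recurrence: v_k = 1 + (v_{k-1} + v_{k+1})/2 for 1 ≤ k ≤ 133. The particular solution to v_k − (v_{k-1} + v_{k+1})/2 = 1 is v_k = −k^2. Adding homogeneous solution A + B k and matching boundaries gives v_k = k (134 − k). Substituting k = 35: v_35 = 35 · 99 = 3465.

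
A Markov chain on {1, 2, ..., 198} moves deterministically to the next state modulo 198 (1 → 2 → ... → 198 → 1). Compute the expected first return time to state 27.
E[T_27 | X_0 = 27] = 198

The chain cycles deterministically, so starting at state 27 it returns in exactly 198 steps. Equivalently, the stationary distribution is uniform π_j = 1/198 for every state j, so by Kac's formula E[T_27] = 1/π_27 = 198.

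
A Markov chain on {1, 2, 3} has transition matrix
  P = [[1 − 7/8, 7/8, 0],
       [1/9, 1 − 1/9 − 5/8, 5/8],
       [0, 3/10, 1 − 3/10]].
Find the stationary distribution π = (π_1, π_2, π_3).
π = (32/809, 252/809, 525/809)

This is a birth-death chain on three states, which satisfies detailed balance: π_1 · P_{12} = π_2 · P_{21} and π_2 · P_{23} = π_3 · P_{32}.
From π_1 · 7/8 = π_2 · 1/9: π_2/π_1 = (7/8)/(1/9) = 63/8.
From π_2 · 5/8 = π_3 · 3/10: π_3/π_2 = (5/8)/(3/10) = 25/12.
Take π_1 proportional to 1; then unnormalized π = (1, 63/8, 525/32). Normalize by dividing by the sum 809/32:
  π = (32/809, 252/809, 525/809).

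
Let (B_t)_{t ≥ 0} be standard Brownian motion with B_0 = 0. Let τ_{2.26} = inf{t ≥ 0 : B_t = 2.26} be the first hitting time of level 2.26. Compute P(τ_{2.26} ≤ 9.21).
P(τ_{2.26} ≤ 9.21) = 2(1 − Φ(2.26/√9.21)) = 2(1 − Φ(0.7447)) ≈ 0.4565

By the reflection principle for standard BM, P(τ_b ≤ t) = 2 · P(B_t ≥ b). Since B_t ~ N(0, t), P(B_t ≥ 2.26) = 1 − Φ(2.26/√t) = 1 − Φ(2.26/√9.21) = 1 − Φ(0.7447) ≈ 0.22823. Doubling: P(τ_{2.26} ≤ 9.21) ≈ 2 · 0.22823 = 0.45646 ≈ 0.4565.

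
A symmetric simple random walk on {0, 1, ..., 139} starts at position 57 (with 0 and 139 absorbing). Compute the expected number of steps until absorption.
E[τ | X_0 = 57] = 4674

Let v_k = E[τ | X_0 = k]. Boundary: v_0 = v_139 = 0. Recurrence: v_k = 1 + (v_{k-1} + v_{k+1})/2 for 1 ≤ k ≤ 138. The particular solution to v_k − (v_{k-1} + v_{k+1})/2 = 1 is v_k = −k^2. Adding homogeneous solution A + B k and matching boundaries gives v_k = k (139 − k). Substituting k = 57: v_57 = 57 · 82 = 4674.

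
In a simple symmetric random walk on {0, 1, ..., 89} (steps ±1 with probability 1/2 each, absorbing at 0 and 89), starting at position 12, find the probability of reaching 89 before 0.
P(hit 89 before 0) = 12/89

Let u_k = P(hit 89 before 0 | start at k). Then u_0 = 0, u_89 = 1, and u_k = u_{k-1}/2 + u_{k+1}/2 for 1 ≤ k ≤ 88. This harmonic recurrence is solved by u_k = k/89, giving u_12 = 12/89.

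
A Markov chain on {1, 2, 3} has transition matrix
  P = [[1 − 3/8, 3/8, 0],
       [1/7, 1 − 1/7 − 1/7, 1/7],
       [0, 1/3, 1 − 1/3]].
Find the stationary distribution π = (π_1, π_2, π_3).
π = (4/19, 21/38, 9/38)

This is a birth-death chain on three states, which satisfies detailed balance: π_1 · P_{12} = π_2 · P_{21} and π_2 · P_{23} = π_3 · P_{32}.
From π_1 · 3/8 = π_2 · 1/7: π_2/π_1 = (3/8)/(1/7) = 21/8.
From π_2 · 1/7 = π_3 · 1/3: π_3/π_2 = (1/7)/(1/3) = 3/7.
Take π_1 proportional to 1; then unnormalized π = (1, 21/8, 9/8). Normalize by dividing by the sum 19/4:
  π = (4/19, 21/38, 9/38).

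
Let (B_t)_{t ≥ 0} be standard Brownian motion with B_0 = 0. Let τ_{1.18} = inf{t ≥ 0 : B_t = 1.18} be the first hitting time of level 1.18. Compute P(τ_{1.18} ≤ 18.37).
P(τ_{1.18} ≤ 18.37) = 2(1 − Φ(1.18/√18.37)) = 2(1 − Φ(0.2753)) ≈ 0.7831

By the reflection principle for standard BM, P(τ_b ≤ t) = 2 · P(B_t ≥ b). Since B_t ~ N(0, t), P(B_t ≥ 1.18) = 1 − Φ(1.18/√t) = 1 − Φ(1.18/√18.37) = 1 − Φ(0.2753) ≈ 0.39154. Doubling: P(τ_{1.18} ≤ 18.37) ≈ 2 · 0.39154 = 0.78308 ≈ 0.7831.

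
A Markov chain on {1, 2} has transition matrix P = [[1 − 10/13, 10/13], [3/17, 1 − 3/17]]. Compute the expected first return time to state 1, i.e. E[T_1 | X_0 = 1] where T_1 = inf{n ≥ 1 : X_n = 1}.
E[T_1 | X_0 = 1] = 1/π_1 = 209/39

For an irreducible recurrent Markov chain with stationary distribution π, E[T_i | X_0 = i] = 1/π_i (Kac's formula). Here π_1 = (3/17)/(10/13 + 3/17) = (3/17)/(209/221) = 39/209, so E[T_1 | X_0 = 1] = 1/π_1 = (10/13 + 3/17)/(3/17) = (209/221)/(3/17) = 209/39.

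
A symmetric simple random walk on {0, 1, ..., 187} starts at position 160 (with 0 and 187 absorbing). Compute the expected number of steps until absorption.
E[τ | X_0 = 160] = 4320

Let v_k = E[τ | X_0 = k]. Boundary: v_0 = v_187 = 0. Recurrence: v_k = 1 + (v_{k-1} + v_{k+1})/2 for 1 ≤ k ≤ 186. The particular solution to v_k − (v_{k-1} + v_{k+1})/2 = 1 is v_k = −k^2. Adding homogeneous solution A + B k and matching boundaries gives v_k = k (187 − k). Substituting k = 160: v_160 = 160 · 27 = 4320.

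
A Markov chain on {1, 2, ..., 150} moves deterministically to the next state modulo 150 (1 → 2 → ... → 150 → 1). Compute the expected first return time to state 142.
E[T_142 | X_0 = 142] = 150

The chain cycles deterministically, so starting at state 142 it returns in exactly 150 steps. Equivalently, the stationary distribution is uniform π_j = 1/150 for every state j, so by Kac's formula E[T_142] = 1/π_142 = 150.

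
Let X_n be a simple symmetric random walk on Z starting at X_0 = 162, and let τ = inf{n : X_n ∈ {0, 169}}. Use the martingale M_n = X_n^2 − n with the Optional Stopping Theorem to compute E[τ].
E[τ] = 1134

M_n = X_n^2 − n is a martingale (since E[X_{n+1}^2 | F_n] = X_n^2 + 1). By OST (τ has finite mean in a bounded region), E[M_τ] = E[M_0] = X_0^2 − 0 = 162^2 = 26244. Also E[M_τ] = E[X_τ^2] − E[τ]. The walk exits at 0 or 169, with P(hit 169 first) = 162/169, so E[X_τ^2] = 169^2 · 162/169 + 0 = 27378. Thus E[τ] = E[X_τ^2] − E[M_τ] = 27378 − 26244 = 1134 = 162(169 − 162) = 1134.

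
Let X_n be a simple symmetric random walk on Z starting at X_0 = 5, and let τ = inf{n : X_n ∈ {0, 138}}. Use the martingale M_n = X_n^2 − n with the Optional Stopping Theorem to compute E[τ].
E[τ] = 665

M_n = X_n^2 − n is a martingale (since E[X_{n+1}^2 | F_n] = X_n^2 + 1). By OST (τ has finite mean in a bounded region), E[M_τ] = E[M_0] = X_0^2 − 0 = 5^2 = 25. Also E[M_τ] = E[X_τ^2] − E[τ]. The walk exits at 0 or 138, with P(hit 138 first) = 5/138, so E[X_τ^2] = 138^2 · 5/138 + 0 = 690. Thus E[τ] = E[X_τ^2] − E[M_τ] = 690 − 25 = 665 = 5(138 − 5) = 665.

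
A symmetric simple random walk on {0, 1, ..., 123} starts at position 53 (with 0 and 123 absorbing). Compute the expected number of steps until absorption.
E[τ | X_0 = 53] = 3710

Let v_k = E[τ | X_0 = k]. Boundary: v_0 = v_123 = 0. Recurrence: v_k = 1 + (v_{k-1} + v_{k+1})/2 for 1 ≤ k ≤ 122. The particular solution to v_k − (v_{k-1} + v_{k+1})/2 = 1 is v_k = −k^2. Adding homogeneous solution A + B k and matching boundaries gives v_k = k (123 − k). Substituting k = 53: v_53 = 53 · 70 = 3710.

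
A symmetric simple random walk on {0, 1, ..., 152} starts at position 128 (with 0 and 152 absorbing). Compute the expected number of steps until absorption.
E[τ | X_0 = 128] = 3072

Let v_k = E[τ | X_0 = k]. Boundary: v_0 = v_152 = 0. Recurrence: v_k = 1 + (v_{k-1} + v_{k+1})/2 for 1 ≤ k ≤ 151. The particular solution to v_k − (v_{k-1} + v_{k+1})/2 = 1 is v_k = −k^2. Adding homogeneous solution A + B k and matching boundaries gives v_k = k (152 − k). Substituting k = 128: v_128 = 128 · 24 = 3072.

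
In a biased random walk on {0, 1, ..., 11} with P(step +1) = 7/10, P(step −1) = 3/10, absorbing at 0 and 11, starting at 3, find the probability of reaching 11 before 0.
P(hit 11 before 0) = (1 − (3/7)^3) / (1 − (3/7)^11) = 455419279/494287399

Let u_k denote P(reach 11 before 0 | start at k). Boundary: u_0 = 0, u_11 = 1. Recurrence: u_k = 7/10·u_{k+1} + 3/10·u_{k-1} for 1 ≤ k ≤ 10. Try u_k = A + B·r^k with r = q/p = (3/10)/(7/10) = 3/7. Substitution satisfies the recurrence; boundary conditions give:
  u_k = (1 − r^k) / (1 − r^N) = (1 − (3/7)^3) / (1 − (3/7)^11) = 455419279/494287399.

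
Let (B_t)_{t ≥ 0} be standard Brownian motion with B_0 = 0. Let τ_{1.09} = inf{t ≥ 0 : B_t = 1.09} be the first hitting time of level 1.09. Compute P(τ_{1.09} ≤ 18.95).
P(τ_{1.09} ≤ 18.95) = 2(1 − Φ(1.09/√18.95)) = 2(1 − Φ(0.2504)) ≈ 0.8023

By the reflection principle for standard BM, P(τ_b ≤ t) = 2 · P(B_t ≥ b). Since B_t ~ N(0, t), P(B_t ≥ 1.09) = 1 − Φ(1.09/√t) = 1 − Φ(1.09/√18.95) = 1 − Φ(0.2504) ≈ 0.40114. Doubling: P(τ_{1.09} ≤ 18.95) ≈ 2 · 0.40114 = 0.80228 ≈ 0.8023.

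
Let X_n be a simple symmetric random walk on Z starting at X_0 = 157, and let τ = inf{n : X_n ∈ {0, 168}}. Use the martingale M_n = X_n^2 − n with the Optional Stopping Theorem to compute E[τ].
E[τ] = 1727

M_n = X_n^2 − n is a martingale (since E[X_{n+1}^2 | F_n] = X_n^2 + 1). By OST (τ has finite mean in a bounded region), E[M_τ] = E[M_0] = X_0^2 − 0 = 157^2 = 24649. Also E[M_τ] = E[X_τ^2] − E[τ]. The walk exits at 0 or 168, with P(hit 168 first) = 157/168, so E[X_τ^2] = 168^2 · 157/168 + 0 = 26376. Thus E[τ] = E[X_τ^2] − E[M_τ] = 26376 − 24649 = 1727 = 157(168 − 157) = 1727.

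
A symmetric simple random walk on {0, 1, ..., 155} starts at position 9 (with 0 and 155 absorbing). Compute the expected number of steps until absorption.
E[τ | X_0 = 9] = 1314

Let v_k = E[τ | X_0 = k]. Boundary: v_0 = v_155 = 0. Recurrence: v_k = 1 + (v_{k-1} + v_{k+1})/2 for 1 ≤ k ≤ 154. The particular solution to v_k − (v_{k-1} + v_{k+1})/2 = 1 is v_k = −k^2. Adding homogeneous solution A + B k and matching boundaries gives v_k = k (155 − k). Substituting k = 9: v_9 = 9 · 146 = 1314.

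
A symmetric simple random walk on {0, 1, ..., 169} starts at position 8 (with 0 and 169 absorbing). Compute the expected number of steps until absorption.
E[τ | X_0 = 8] = 1288

Let v_k = E[τ | X_0 = k]. Boundary: v_0 = v_169 = 0. Recurrence: v_k = 1 + (v_{k-1} + v_{k+1})/2 for 1 ≤ k ≤ 168. The particular solution to v_k − (v_{k-1} + v_{k+1})/2 = 1 is v_k = −k^2. Adding homogeneous solution A + B k and matching boundaries gives v_k = k (169 − k). Substituting k = 8: v_8 = 8 · 161 = 1288.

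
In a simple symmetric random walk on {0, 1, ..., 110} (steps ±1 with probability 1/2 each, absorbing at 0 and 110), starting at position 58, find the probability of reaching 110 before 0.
P(hit 110 before 0) = 58/110 = 29/55

Let u_k = P(hit 110 before 0 | start at k). Then u_0 = 0, u_110 = 1, and u_k = u_{k-1}/2 + u_{k+1}/2 for 1 ≤ k ≤ 109. This harmonic recurrence is solved by u_k = k/110, giving u_58 = 58/110 = 29/55.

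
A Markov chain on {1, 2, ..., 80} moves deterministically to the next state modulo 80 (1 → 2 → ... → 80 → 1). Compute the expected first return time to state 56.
E[T_56 | X_0 = 56] = 80

The chain cycles deterministically, so starting at state 56 it returns in exactly 80 steps. Equivalently, the stationary distribution is uniform π_j = 1/80 for every state j, so by Kac's formula E[T_56] = 1/π_56 = 80.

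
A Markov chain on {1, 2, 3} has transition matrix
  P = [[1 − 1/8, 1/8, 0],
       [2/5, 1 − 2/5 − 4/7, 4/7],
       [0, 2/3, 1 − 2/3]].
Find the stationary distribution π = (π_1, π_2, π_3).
π = (112/177, 35/177, 10/59)

This is a birth-death chain on three states, which satisfies detailed balance: π_1 · P_{12} = π_2 · P_{21} and π_2 · P_{23} = π_3 · P_{32}.
From π_1 · 1/8 = π_2 · 2/5: π_2/π_1 = (1/8)/(2/5) = 5/16.
From π_2 · 4/7 = π_3 · 2/3: π_3/π_2 = (4/7)/(2/3) = 6/7.
Take π_1 proportional to 1; then unnormalized π = (1, 5/16, 15/56). Normalize by dividing by the sum 177/112:
  π = (112/177, 35/177, 10/59).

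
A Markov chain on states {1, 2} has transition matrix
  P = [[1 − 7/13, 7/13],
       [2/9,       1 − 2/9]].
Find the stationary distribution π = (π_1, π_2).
π_1 = 26/89, π_2 = 63/89

Solve πP = π with π_1 + π_2 = 1. From πP = π: π_1 · (1 − 7/13) + π_2 · 2/9 = π_1 ⇒ π_2 · 2/9 = π_1 · 7/13 ⇒ π_2/π_1 = (7/13)/(2/9) = 63/26. Together with π_1 + π_2 = 1:
  π_1 = (2/9)/(7/13 + 2/9) = (2/9)/(89/117) = 26/89,
  π_2 = (7/13)/(7/13 + 2/9) = (7/13)/(89/117) = 63/89.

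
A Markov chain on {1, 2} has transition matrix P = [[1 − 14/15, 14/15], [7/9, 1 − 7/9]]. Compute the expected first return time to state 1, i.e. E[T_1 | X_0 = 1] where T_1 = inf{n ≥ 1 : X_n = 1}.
E[T_1 | X_0 = 1] = 1/π_1 = 11/5

For an irreducible recurrent Markov chain with stationary distribution π, E[T_i | X_0 = i] = 1/π_i (Kac's formula). Here π_1 = (7/9)/(14/15 + 7/9) = (7/9)/(77/45) = 5/11, so E[T_1 | X_0 = 1] = 1/π_1 = (14/15 + 7/9)/(7/9) = (77/45)/(7/9) = 11/5.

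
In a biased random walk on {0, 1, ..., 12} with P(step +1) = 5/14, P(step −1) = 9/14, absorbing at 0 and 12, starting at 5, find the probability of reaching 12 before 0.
P(hit 12 before 0) = (1 − (9/5)^5) / (1 − (9/5)^12) = 1092265625/70546348964

Let u_k denote P(reach 12 before 0 | start at k). Boundary: u_0 = 0, u_12 = 1. Recurrence: u_k = 5/14·u_{k+1} + 9/14·u_{k-1} for 1 ≤ k ≤ 11. Try u_k = A + B·r^k with r = q/p = (9/14)/(5/14) = 9/5. Substitution satisfies the recurrence; boundary conditions give:
  u_k = (1 − r^k) / (1 − r^N) = (1 − (9/5)^5) / (1 − (9/5)^12) = 1092265625/70546348964.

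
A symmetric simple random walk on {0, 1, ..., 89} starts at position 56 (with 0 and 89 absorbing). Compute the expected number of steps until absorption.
E[τ | X_0 = 56] = 1848

Let v_k = E[τ | X_0 = k]. Boundary: v_0 = v_89 = 0. Recurrence: v_k = 1 + (v_{k-1} + v_{k+1})/2 for 1 ≤ k ≤ 88. The particular solution to v_k − (v_{k-1} + v_{k+1})/2 = 1 is v_k = −k^2. Adding homogeneous solution A + B k and matching boundaries gives v_k = k (89 − k). Substituting k = 56: v_56 = 56 · 33 = 1848.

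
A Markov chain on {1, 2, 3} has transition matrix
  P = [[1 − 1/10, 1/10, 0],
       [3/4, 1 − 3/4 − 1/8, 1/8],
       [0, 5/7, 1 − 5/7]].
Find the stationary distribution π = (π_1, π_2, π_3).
π = (300/347, 40/347, 7/347)

This is a birth-death chain on three states, which satisfies detailed balance: π_1 · P_{12} = π_2 · P_{21} and π_2 · P_{23} = π_3 · P_{32}.
From π_1 · 1/10 = π_2 · 3/4: π_2/π_1 = (1/10)/(3/4) = 2/15.
From π_2 · 1/8 = π_3 · 5/7: π_3/π_2 = (1/8)/(5/7) = 7/40.
Take π_1 proportional to 1; then unnormalized π = (1, 2/15, 7/300). Normalize by dividing by the sum 347/300:
  π = (300/347, 40/347, 7/347).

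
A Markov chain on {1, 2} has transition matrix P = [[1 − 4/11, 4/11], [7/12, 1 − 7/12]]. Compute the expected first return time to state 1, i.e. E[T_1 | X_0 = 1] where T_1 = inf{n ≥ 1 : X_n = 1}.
E[T_1 | X_0 = 1] = 1/π_1 = 125/77

For an irreducible recurrent Markov chain with stationary distribution π, E[T_i | X_0 = i] = 1/π_i (Kac's formula). Here π_1 = (7/12)/(4/11 + 7/12) = (7/12)/(125/132) = 77/125, so E[T_1 | X_0 = 1] = 1/π_1 = (4/11 + 7/12)/(7/12) = (125/132)/(7/12) = 125/77.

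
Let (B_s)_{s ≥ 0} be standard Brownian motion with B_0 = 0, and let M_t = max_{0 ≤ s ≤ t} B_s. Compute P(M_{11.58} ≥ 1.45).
P(M_{11.58} ≥ 1.45) = 2·P(B_{11.58} ≥ 1.45) = 2(1 − Φ(1.45/√11.58)) ≈ 0.6700

By the reflection principle for Brownian motion, P(M_t ≥ a) = 2 · P(B_t ≥ a) for a ≥ 0. Since B_t ~ N(0, t), P(B_t ≥ 1.45) = 1 − Φ(1.45/√t) = 1 − Φ(1.45/√11.58) = 1 − Φ(0.4261). So
  P(M_{11.58} ≥ 1.45) = 2(1 − Φ(0.4261)) ≈ 0.6700.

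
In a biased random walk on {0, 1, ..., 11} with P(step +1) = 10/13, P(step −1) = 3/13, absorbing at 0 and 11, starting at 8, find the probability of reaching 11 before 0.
P(hit 11 before 0) = (1 − (3/10)^8) / (1 − (3/10)^11) = 14284777000/14285688979

Let u_k denote P(reach 11 before 0 | start at k). Boundary: u_0 = 0, u_11 = 1. Recurrence: u_k = 10/13·u_{k+1} + 3/13·u_{k-1} for 1 ≤ k ≤ 10. Try u_k = A + B·r^k with r = q/p = (3/13)/(10/13) = 3/10. Substitution satisfies the recurrence; boundary conditions give:
  u_k = (1 − r^k) / (1 − r^N) = (1 − (3/10)^8) / (1 − (3/10)^11) = 14284777000/14285688979.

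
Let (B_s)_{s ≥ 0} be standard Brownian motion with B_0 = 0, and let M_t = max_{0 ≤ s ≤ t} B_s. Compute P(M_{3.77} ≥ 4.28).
P(M_{3.77} ≥ 4.28) = 2·P(B_{3.77} ≥ 4.28) = 2(1 − Φ(4.28/√3.77)) ≈ 0.0275

By the reflection principle for Brownian motion, P(M_t ≥ a) = 2 · P(B_t ≥ a) for a ≥ 0. Since B_t ~ N(0, t), P(B_t ≥ 4.28) = 1 − Φ(4.28/√t) = 1 − Φ(4.28/√3.77) = 1 − Φ(2.2043). So
  P(M_{3.77} ≥ 4.28) = 2(1 − Φ(2.2043)) ≈ 0.0275.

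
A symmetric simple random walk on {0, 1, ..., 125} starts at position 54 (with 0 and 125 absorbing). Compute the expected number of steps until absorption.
E[τ | X_0 = 54] = 3834

Let v_k = E[τ | X_0 = k]. Boundary: v_0 = v_125 = 0. Recurrence: v_k = 1 + (v_{k-1} + v_{k+1})/2 for 1 ≤ k ≤ 124. The particular solution to v_k − (v_{k-1} + v_{k+1})/2 = 1 is v_k = −k^2. Adding homogeneous solution A + B k and matching boundaries gives v_k = k (125 − k). Substituting k = 54: v_54 = 54 · 71 = 3834.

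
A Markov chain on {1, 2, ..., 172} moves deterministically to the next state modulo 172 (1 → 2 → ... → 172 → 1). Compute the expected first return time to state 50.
E[T_50 | X_0 = 50] = 172

The chain cycles deterministically, so starting at state 50 it returns in exactly 172 steps. Equivalently, the stationary distribution is uniform π_j = 1/172 for every state j, so by Kac's formula E[T_50] = 1/π_50 = 172.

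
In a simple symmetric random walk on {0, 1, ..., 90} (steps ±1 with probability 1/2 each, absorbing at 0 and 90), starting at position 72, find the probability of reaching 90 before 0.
P(hit 90 before 0) = 72/90 = 4/5

Let u_k = P(hit 90 before 0 | start at k). Then u_0 = 0, u_90 = 1, and u_k = u_{k-1}/2 + u_{k+1}/2 for 1 ≤ k ≤ 89. This harmonic recurrence is solved by u_k = k/90, giving u_72 = 72/90 = 4/5.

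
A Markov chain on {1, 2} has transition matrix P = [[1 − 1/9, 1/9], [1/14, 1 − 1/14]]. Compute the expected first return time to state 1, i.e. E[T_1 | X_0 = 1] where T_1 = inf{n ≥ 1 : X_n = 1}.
E[T_1 | X_0 = 1] = 1/π_1 = 23/9

For an irreducible recurrent Markov chain with stationary distribution π, E[T_i | X_0 = i] = 1/π_i (Kac's formula). Here π_1 = (1/14)/(1/9 + 1/14) = (1/14)/(23/126) = 9/23, so E[T_1 | X_0 = 1] = 1/π_1 = (1/9 + 1/14)/(1/14) = (23/126)/(1/14) = 23/9.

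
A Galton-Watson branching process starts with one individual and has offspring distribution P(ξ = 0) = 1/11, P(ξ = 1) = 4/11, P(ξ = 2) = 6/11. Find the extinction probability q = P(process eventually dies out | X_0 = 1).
q = 1/6

The pgf is f(s) = 1/11 + 4/11·s + 6/11·s². The extinction probability q is the smallest fixed point of f in [0, 1]. Setting s = f(s):
  6/11·s² + (4/11 − 1)·s + 1/11 = 0
  6/11·s² − (1/11 + 6/11)·s + 1/11 = 0
which factors as (s − 1)·(6/11·s − 1/11) = 0, giving roots s = 1 and s = (1/11)/(6/11) = 1/6.
Mean offspring μ = 4/11 + 2·6/11 = 16/11 > 1 (supercritical), so q < 1. The extinction probability is the smaller root: q = (1/11)/(6/11) = 1/6.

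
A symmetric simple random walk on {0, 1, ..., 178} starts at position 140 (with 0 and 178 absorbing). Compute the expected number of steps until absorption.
E[τ | X_0 = 140] = 5320

Let v_k = E[τ | X_0 = k]. Boundary: v_0 = v_178 = 0. Recurrence: v_k = 1 + (v_{k-1} + v_{k+1})/2 for 1 ≤ k ≤ 177. The particular solution to v_k − (v_{k-1} + v_{k+1})/2 = 1 is v_k = −k^2. Adding homogeneous solution A + B k and matching boundaries gives v_k = k (178 − k). Substituting k = 140: v_140 = 140 · 38 = 5320.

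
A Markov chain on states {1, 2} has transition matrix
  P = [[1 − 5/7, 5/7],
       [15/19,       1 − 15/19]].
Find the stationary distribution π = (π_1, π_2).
π_1 = 21/40, π_2 = 19/40

Solve πP = π with π_1 + π_2 = 1. From πP = π: π_1 · (1 − 5/7) + π_2 · 15/19 = π_1 ⇒ π_2 · 15/19 = π_1 · 5/7 ⇒ π_2/π_1 = (5/7)/(15/19) = 19/21. Together with π_1 + π_2 = 1:
  π_1 = (15/19)/(5/7 + 15/19) = (15/19)/(200/133) = 21/40,
  π_2 = (5/7)/(5/7 + 15/19) = (5/7)/(200/133) = 19/40.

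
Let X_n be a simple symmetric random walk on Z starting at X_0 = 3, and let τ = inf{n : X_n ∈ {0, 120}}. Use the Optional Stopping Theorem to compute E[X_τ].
E[X_τ] = 3

X_n is a martingale and τ is a bounded-mean stopping time (indeed τ is finite a.s. with bounded expectation since the walk is in a bounded region). By the OST, E[X_τ] = E[X_0] = 3. Equivalently: E[X_τ] = 120 · P(hit 120 first) + 0 · P(hit 0 first) = 120 · (3/120) = 3.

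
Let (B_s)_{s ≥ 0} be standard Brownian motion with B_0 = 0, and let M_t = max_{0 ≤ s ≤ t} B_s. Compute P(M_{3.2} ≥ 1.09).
P(M_{3.2} ≥ 1.09) = 2·P(B_{3.2} ≥ 1.09) = 2(1 − Φ(1.09/√3.2)) ≈ 0.5423

By the reflection principle for Brownian motion, P(M_t ≥ a) = 2 · P(B_t ≥ a) for a ≥ 0. Since B_t ~ N(0, t), P(B_t ≥ 1.09) = 1 − Φ(1.09/√t) = 1 − Φ(1.09/√3.2) = 1 − Φ(0.6093). So
  P(M_{3.2} ≥ 1.09) = 2(1 − Φ(0.6093)) ≈ 0.5423.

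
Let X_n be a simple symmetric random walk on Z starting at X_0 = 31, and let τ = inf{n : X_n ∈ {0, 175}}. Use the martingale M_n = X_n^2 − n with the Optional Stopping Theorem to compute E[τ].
E[τ] = 4464

M_n = X_n^2 − n is a martingale (since E[X_{n+1}^2 | F_n] = X_n^2 + 1). By OST (τ has finite mean in a bounded region), E[M_τ] = E[M_0] = X_0^2 − 0 = 31^2 = 961. Also E[M_τ] = E[X_τ^2] − E[τ]. The walk exits at 0 or 175, with P(hit 175 first) = 31/175, so E[X_τ^2] = 175^2 · 31/175 + 0 = 5425. Thus E[τ] = E[X_τ^2] − E[M_τ] = 5425 − 961 = 4464 = 31(175 − 31) = 4464.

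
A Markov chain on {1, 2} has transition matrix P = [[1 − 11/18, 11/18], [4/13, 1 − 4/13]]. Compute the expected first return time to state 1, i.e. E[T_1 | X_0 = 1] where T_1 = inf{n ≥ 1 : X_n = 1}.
E[T_1 | X_0 = 1] = 1/π_1 = 215/72

For an irreducible recurrent Markov chain with stationary distribution π, E[T_i | X_0 = i] = 1/π_i (Kac's formula). Here π_1 = (4/13)/(11/18 + 4/13) = (4/13)/(215/234) = 72/215, so E[T_1 | X_0 = 1] = 1/π_1 = (11/18 + 4/13)/(4/13) = (215/234)/(4/13) = 215/72.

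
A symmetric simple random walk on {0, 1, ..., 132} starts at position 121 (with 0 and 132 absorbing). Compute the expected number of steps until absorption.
E[τ | X_0 = 121] = 1331

Let v_k = E[τ | X_0 = k]. Boundary: v_0 = v_132 = 0. Recurrence: v_k = 1 + (v_{k-1} + v_{k+1})/2 for 1 ≤ k ≤ 131. The particular solution to v_k − (v_{k-1} + v_{k+1})/2 = 1 is v_k = −k^2. Adding homogeneous solution A + B k and matching boundaries gives v_k = k (132 − k). Substituting k = 121: v_121 = 121 · 11 = 1331.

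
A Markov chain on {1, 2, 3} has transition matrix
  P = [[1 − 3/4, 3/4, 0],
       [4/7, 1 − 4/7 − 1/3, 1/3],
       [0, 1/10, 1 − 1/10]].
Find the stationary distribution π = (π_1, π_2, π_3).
π = (16/107, 21/107, 70/107)

This is a birth-death chain on three states, which satisfies detailed balance: π_1 · P_{12} = π_2 · P_{21} and π_2 · P_{23} = π_3 · P_{32}.
From π_1 · 3/4 = π_2 · 4/7: π_2/π_1 = (3/4)/(4/7) = 21/16.
From π_2 · 1/3 = π_3 · 1/10: π_3/π_2 = (1/3)/(1/10) = 10/3.
Take π_1 proportional to 1; then unnormalized π = (1, 21/16, 35/8). Normalize by dividing by the sum 107/16:
  π = (16/107, 21/107, 70/107).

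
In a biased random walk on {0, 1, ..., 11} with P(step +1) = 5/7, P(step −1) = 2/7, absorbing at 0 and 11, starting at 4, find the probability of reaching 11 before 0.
P(hit 11 before 0) = (1 − (2/5)^4) / (1 − (2/5)^11) = 15859375/16275359

Let u_k denote P(reach 11 before 0 | start at k). Boundary: u_0 = 0, u_11 = 1. Recurrence: u_k = 5/7·u_{k+1} + 2/7·u_{k-1} for 1 ≤ k ≤ 10. Try u_k = A + B·r^k with r = q/p = (2/7)/(5/7) = 2/5. Substitution satisfies the recurrence; boundary conditions give:
  u_k = (1 − r^k) / (1 − r^N) = (1 − (2/5)^4) / (1 − (2/5)^11) = 15859375/16275359.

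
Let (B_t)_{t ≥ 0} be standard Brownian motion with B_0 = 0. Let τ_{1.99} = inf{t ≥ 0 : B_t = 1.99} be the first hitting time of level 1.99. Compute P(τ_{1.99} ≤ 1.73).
P(τ_{1.99} ≤ 1.73) = 2(1 − Φ(1.99/√1.73)) = 2(1 − Φ(1.5130)) ≈ 0.1303

By the reflection principle for standard BM, P(τ_b ≤ t) = 2 · P(B_t ≥ b). Since B_t ~ N(0, t), P(B_t ≥ 1.99) = 1 − Φ(1.99/√t) = 1 − Φ(1.99/√1.73) = 1 − Φ(1.5130) ≈ 0.06514. Doubling: P(τ_{1.99} ≤ 1.73) ≈ 2 · 0.06514 = 0.13028 ≈ 0.1303.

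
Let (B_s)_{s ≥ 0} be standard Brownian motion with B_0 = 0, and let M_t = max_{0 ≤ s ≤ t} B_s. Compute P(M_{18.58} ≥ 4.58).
P(M_{18.58} ≥ 4.58) = 2·P(B_{18.58} ≥ 4.58) = 2(1 − Φ(4.58/√18.58)) ≈ 0.2880

By the reflection principle for Brownian motion, P(M_t ≥ a) = 2 · P(B_t ≥ a) for a ≥ 0. Since B_t ~ N(0, t), P(B_t ≥ 4.58) = 1 − Φ(4.58/√t) = 1 − Φ(4.58/√18.58) = 1 − Φ(1.0625). So
  P(M_{18.58} ≥ 4.58) = 2(1 − Φ(1.0625)) ≈ 0.2880.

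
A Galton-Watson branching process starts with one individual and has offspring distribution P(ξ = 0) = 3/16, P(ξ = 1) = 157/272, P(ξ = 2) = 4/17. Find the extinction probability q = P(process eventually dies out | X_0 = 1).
q = 51/64

The pgf is f(s) = 3/16 + 157/272·s + 4/17·s². The extinction probability q is the smallest fixed point of f in [0, 1]. Setting s = f(s):
  4/17·s² + (157/272 − 1)·s + 3/16 = 0
  4/17·s² − (3/16 + 4/17)·s + 3/16 = 0
which factors as (s − 1)·(4/17·s − 3/16) = 0, giving roots s = 1 and s = (3/16)/(4/17) = 51/64.
Mean offspring μ = 157/272 + 2·4/17 = 285/272 > 1 (supercritical), so q < 1. The extinction probability is the smaller root: q = (3/16)/(4/17) = 51/64.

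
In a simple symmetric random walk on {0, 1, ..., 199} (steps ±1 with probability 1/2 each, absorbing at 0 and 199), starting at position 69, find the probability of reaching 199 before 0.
P(hit 199 before 0) = 69/199

Let u_k = P(hit 199 before 0 | start at k). Then u_0 = 0, u_199 = 1, and u_k = u_{k-1}/2 + u_{k+1}/2 for 1 ≤ k ≤ 198. This harmonic recurrence is solved by u_k = k/199, giving u_69 = 69/199.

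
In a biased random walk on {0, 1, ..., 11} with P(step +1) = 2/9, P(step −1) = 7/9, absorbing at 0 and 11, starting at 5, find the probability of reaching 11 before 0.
P(hit 11 before 0) = (1 − (7/2)^5) / (1 − (7/2)^11) = 214720/395464939

Let u_k denote P(reach 11 before 0 | start at k). Boundary: u_0 = 0, u_11 = 1. Recurrence: u_k = 2/9·u_{k+1} + 7/9·u_{k-1} for 1 ≤ k ≤ 10. Try u_k = A + B·r^k with r = q/p = (7/9)/(2/9) = 7/2. Substitution satisfies the recurrence; boundary conditions give:
  u_k = (1 − r^k) / (1 − r^N) = (1 − (7/2)^5) / (1 − (7/2)^11) = 214720/395464939.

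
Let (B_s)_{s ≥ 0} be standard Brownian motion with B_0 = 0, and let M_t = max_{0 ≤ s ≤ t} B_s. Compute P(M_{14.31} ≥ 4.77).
P(M_{14.31} ≥ 4.77) = 2·P(B_{14.31} ≥ 4.77) = 2(1 − Φ(4.77/√14.31)) ≈ 0.2073

By the reflection principle for Brownian motion, P(M_t ≥ a) = 2 · P(B_t ≥ a) for a ≥ 0. Since B_t ~ N(0, t), P(B_t ≥ 4.77) = 1 − Φ(4.77/√t) = 1 − Φ(4.77/√14.31) = 1 − Φ(1.2610). So
  P(M_{14.31} ≥ 4.77) = 2(1 − Φ(1.2610)) ≈ 0.2073.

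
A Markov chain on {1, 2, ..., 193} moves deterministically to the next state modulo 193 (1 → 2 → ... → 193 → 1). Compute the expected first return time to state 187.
E[T_187 | X_0 = 187] = 193

The chain cycles deterministically, so starting at state 187 it returns in exactly 193 steps. Equivalently, the stationary distribution is uniform π_j = 1/193 for every state j, so by Kac's formula E[T_187] = 1/π_187 = 193.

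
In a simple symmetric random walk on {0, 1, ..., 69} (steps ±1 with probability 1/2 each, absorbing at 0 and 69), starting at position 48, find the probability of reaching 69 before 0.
P(hit 69 before 0) = 48/69 = 16/23

Let u_k = P(hit 69 before 0 | start at k). Then u_0 = 0, u_69 = 1, and u_k = u_{k-1}/2 + u_{k+1}/2 for 1 ≤ k ≤ 68. This harmonic recurrence is solved by u_k = k/69, giving u_48 = 48/69 = 16/23.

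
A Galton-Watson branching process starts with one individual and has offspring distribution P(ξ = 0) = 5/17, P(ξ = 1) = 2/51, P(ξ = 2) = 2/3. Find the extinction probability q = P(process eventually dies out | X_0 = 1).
q = 15/34

The pgf is f(s) = 5/17 + 2/51·s + 2/3·s². The extinction probability q is the smallest fixed point of f in [0, 1]. Setting s = f(s):
  2/3·s² + (2/51 − 1)·s + 5/17 = 0
  2/3·s² − (5/17 + 2/3)·s + 5/17 = 0
which factors as (s − 1)·(2/3·s − 5/17) = 0, giving roots s = 1 and s = (5/17)/(2/3) = 15/34.
Mean offspring μ = 2/51 + 2·2/3 = 70/51 > 1 (supercritical), so q < 1. The extinction probability is the smaller root: q = (5/17)/(2/3) = 15/34.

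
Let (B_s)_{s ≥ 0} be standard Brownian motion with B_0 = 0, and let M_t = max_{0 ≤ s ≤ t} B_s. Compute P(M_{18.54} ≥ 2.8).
P(M_{18.54} ≥ 2.8) = 2·P(B_{18.54} ≥ 2.8) = 2(1 − Φ(2.8/√18.54)) ≈ 0.5155

By the reflection principle for Brownian motion, P(M_t ≥ a) = 2 · P(B_t ≥ a) for a ≥ 0. Since B_t ~ N(0, t), P(B_t ≥ 2.8) = 1 − Φ(2.8/√t) = 1 − Φ(2.8/√18.54) = 1 − Φ(0.6503). So
  P(M_{18.54} ≥ 2.8) = 2(1 − Φ(0.6503)) ≈ 0.5155.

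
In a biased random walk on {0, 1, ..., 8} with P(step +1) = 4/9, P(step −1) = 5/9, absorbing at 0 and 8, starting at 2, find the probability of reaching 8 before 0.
P(hit 8 before 0) = (1 − (5/4)^2) / (1 − (5/4)^8) = 4096/36121

Let u_k denote P(reach 8 before 0 | start at k). Boundary: u_0 = 0, u_8 = 1. Recurrence: u_k = 4/9·u_{k+1} + 5/9·u_{k-1} for 1 ≤ k ≤ 7. Try u_k = A + B·r^k with r = q/p = (5/9)/(4/9) = 5/4. Substitution satisfies the recurrence; boundary conditions give:
  u_k = (1 − r^k) / (1 − r^N) = (1 − (5/4)^2) / (1 − (5/4)^8) = 4096/36121.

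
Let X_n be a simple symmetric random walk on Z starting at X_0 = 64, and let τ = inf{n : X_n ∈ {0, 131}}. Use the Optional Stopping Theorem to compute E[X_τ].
E[X_τ] = 64

X_n is a martingale and τ is a bounded-mean stopping time (indeed τ is finite a.s. with bounded expectation since the walk is in a bounded region). By the OST, E[X_τ] = E[X_0] = 64. Equivalently: E[X_τ] = 131 · P(hit 131 first) + 0 · P(hit 0 first) = 131 · (64/131) = 64.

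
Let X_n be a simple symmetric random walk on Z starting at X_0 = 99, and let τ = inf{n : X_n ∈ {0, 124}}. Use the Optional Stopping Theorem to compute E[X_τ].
E[X_τ] = 99

X_n is a martingale and τ is a bounded-mean stopping time (indeed τ is finite a.s. with bounded expectation since the walk is in a bounded region). By the OST, E[X_τ] = E[X_0] = 99. Equivalently: E[X_τ] = 124 · P(hit 124 first) + 0 · P(hit 0 first) = 124 · (99/124) = 99.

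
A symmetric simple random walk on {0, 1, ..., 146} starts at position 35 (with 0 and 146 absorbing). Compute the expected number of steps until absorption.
E[τ | X_0 = 35] = 3885

Let v_k = E[τ | X_0 = k]. Boundary: v_0 = v_146 = 0. Recurrence: v_k = 1 + (v_{k-1} + v_{k+1})/2 for 1 ≤ k ≤ 145. The particular solution to v_k − (v_{k-1} + v_{k+1})/2 = 1 is v_k = −k^2. Adding homogeneous solution A + B k and matching boundaries gives v_k = k (146 − k). Substituting k = 35: v_35 = 35 · 111 = 3885.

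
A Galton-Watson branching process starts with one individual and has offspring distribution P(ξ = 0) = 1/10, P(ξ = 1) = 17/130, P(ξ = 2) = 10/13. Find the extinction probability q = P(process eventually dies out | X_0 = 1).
q = 13/100

The pgf is f(s) = 1/10 + 17/130·s + 10/13·s². The extinction probability q is the smallest fixed point of f in [0, 1]. Setting s = f(s):
  10/13·s² + (17/130 − 1)·s + 1/10 = 0
  10/13·s² − (1/10 + 10/13)·s + 1/10 = 0
which factors as (s − 1)·(10/13·s − 1/10) = 0, giving roots s = 1 and s = (1/10)/(10/13) = 13/100.
Mean offspring μ = 17/130 + 2·10/13 = 217/130 > 1 (supercritical), so q < 1. The extinction probability is the smaller root: q = (1/10)/(10/13) = 13/100.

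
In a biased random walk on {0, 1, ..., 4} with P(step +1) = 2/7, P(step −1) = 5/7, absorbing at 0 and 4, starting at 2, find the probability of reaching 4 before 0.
P(hit 4 before 0) = (1 − (5/2)^2) / (1 − (5/2)^4) = 4/29

Let u_k denote P(reach 4 before 0 | start at k). Boundary: u_0 = 0, u_4 = 1. Recurrence: u_k = 2/7·u_{k+1} + 5/7·u_{k-1} for 1 ≤ k ≤ 3. Try u_k = A + B·r^k with r = q/p = (5/7)/(2/7) = 5/2. Substitution satisfies the recurrence; boundary conditions give:
  u_k = (1 − r^k) / (1 − r^N) = (1 − (5/2)^2) / (1 − (5/2)^4) = 4/29.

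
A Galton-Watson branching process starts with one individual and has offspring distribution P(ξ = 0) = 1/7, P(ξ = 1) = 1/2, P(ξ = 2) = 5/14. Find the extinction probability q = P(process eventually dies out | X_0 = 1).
q = 2/5

The pgf is f(s) = 1/7 + 1/2·s + 5/14·s². The extinction probability q is the smallest fixed point of f in [0, 1]. Setting s = f(s):
  5/14·s² + (1/2 − 1)·s + 1/7 = 0
  5/14·s² − (1/7 + 5/14)·s + 1/7 = 0
which factors as (s − 1)·(5/14·s − 1/7) = 0, giving roots s = 1 and s = (1/7)/(5/14) = 2/5.
Mean offspring μ = 1/2 + 2·5/14 = 17/14 > 1 (supercritical), so q < 1. The extinction probability is the smaller root: q = (1/7)/(5/14) = 2/5.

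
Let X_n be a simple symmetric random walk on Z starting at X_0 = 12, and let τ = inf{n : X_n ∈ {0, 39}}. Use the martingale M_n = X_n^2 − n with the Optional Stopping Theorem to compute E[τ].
E[τ] = 324

M_n = X_n^2 − n is a martingale (since E[X_{n+1}^2 | F_n] = X_n^2 + 1). By OST (τ has finite mean in a bounded region), E[M_τ] = E[M_0] = X_0^2 − 0 = 12^2 = 144. Also E[M_τ] = E[X_τ^2] − E[τ]. The walk exits at 0 or 39, with P(hit 39 first) = 12/39, so E[X_τ^2] = 39^2 · 12/39 + 0 = 468. Thus E[τ] = E[X_τ^2] − E[M_τ] = 468 − 144 = 324 = 12(39 − 12) = 324.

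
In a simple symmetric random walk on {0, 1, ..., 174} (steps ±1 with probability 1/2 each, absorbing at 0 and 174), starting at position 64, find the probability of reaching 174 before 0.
P(hit 174 before 0) = 64/174 = 32/87

Let u_k = P(hit 174 before 0 | start at k). Then u_0 = 0, u_174 = 1, and u_k = u_{k-1}/2 + u_{k+1}/2 for 1 ≤ k ≤ 173. This harmonic recurrence is solved by u_k = k/174, giving u_64 = 64/174 = 32/87.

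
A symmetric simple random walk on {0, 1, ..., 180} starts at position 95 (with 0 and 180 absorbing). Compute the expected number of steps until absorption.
E[τ | X_0 = 95] = 8075

Let v_k = E[τ | X_0 = k]. Boundary: v_0 = v_180 = 0. Recurrence: v_k = 1 + (v_{k-1} + v_{k+1})/2 for 1 ≤ k ≤ 179. The particular solution to v_k − (v_{k-1} + v_{k+1})/2 = 1 is v_k = −k^2. Adding homogeneous solution A + B k and matching boundaries gives v_k = k (180 − k). Substituting k = 95: v_95 = 95 · 85 = 8075.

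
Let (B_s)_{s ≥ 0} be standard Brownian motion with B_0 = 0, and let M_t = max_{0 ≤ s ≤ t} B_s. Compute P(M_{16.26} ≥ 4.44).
P(M_{16.26} ≥ 4.44) = 2·P(B_{16.26} ≥ 4.44) = 2(1 − Φ(4.44/√16.26)) ≈ 0.2709

By the reflection principle for Brownian motion, P(M_t ≥ a) = 2 · P(B_t ≥ a) for a ≥ 0. Since B_t ~ N(0, t), P(B_t ≥ 4.44) = 1 − Φ(4.44/√t) = 1 − Φ(4.44/√16.26) = 1 − Φ(1.1011). So
  P(M_{16.26} ≥ 4.44) = 2(1 − Φ(1.1011)) ≈ 0.2709.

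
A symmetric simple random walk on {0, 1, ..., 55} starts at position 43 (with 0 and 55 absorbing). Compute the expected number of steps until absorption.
E[τ | X_0 = 43] = 516

Let v_k = E[τ | X_0 = k]. Boundary: v_0 = v_55 = 0. Recurrence: v_k = 1 + (v_{k-1} + v_{k+1})/2 for 1 ≤ k ≤ 54. The particular solution to v_k − (v_{k-1} + v_{k+1})/2 = 1 is v_k = −k^2. Adding homogeneous solution A + B k and matching boundaries gives v_k = k (55 − k). Substituting k = 43: v_43 = 43 · 12 = 516.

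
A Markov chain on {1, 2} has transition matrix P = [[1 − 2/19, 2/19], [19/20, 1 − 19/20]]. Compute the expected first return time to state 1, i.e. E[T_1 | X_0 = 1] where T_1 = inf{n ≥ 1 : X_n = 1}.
E[T_1 | X_0 = 1] = 1/π_1 = 401/361

For an irreducible recurrent Markov chain with stationary distribution π, E[T_i | X_0 = i] = 1/π_i (Kac's formula). Here π_1 = (19/20)/(2/19 + 19/20) = (19/20)/(401/380) = 361/401, so E[T_1 | X_0 = 1] = 1/π_1 = (2/19 + 19/20)/(19/20) = (401/380)/(19/20) = 401/361.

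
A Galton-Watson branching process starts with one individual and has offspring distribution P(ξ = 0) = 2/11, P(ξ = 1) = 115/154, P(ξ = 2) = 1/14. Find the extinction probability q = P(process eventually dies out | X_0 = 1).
q = 1

Mean offspring μ = 0·2/11 + 1·115/154 + 2·1/14 = 137/154 ≤ 1. For μ ≤ 1 with offspring not concentrated at 1, the Galton-Watson process goes extinct almost surely, so q = 1.
(Algebraic check: The pgf is f(s) = 2/11 + 115/154·s + 1/14·s². The extinction probability q is the smallest fixed point of f in [0, 1]. Setting s = f(s):
  1/14·s² + (115/154 − 1)·s + 2/11 = 0
  1/14·s² − (2/11 + 1/14)·s + 2/11 = 0
which factors as (s − 1)·(1/14·s − 2/11) = 0, giving roots s = 1 and s = (2/11)/(1/14) = 28/11. Since 28/11 ≥ 1, the smallest root in [0, 1] is s = 1.)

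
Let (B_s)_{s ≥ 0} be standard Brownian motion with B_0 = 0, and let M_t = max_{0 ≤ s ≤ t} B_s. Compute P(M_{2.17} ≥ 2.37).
P(M_{2.17} ≥ 2.37) = 2·P(B_{2.17} ≥ 2.37) = 2(1 − Φ(2.37/√2.17)) ≈ 0.1076

By the reflection principle for Brownian motion, P(M_t ≥ a) = 2 · P(B_t ≥ a) for a ≥ 0. Since B_t ~ N(0, t), P(B_t ≥ 2.37) = 1 − Φ(2.37/√t) = 1 − Φ(2.37/√2.17) = 1 − Φ(1.6089). So
  P(M_{2.17} ≥ 2.37) = 2(1 − Φ(1.6089)) ≈ 0.1076.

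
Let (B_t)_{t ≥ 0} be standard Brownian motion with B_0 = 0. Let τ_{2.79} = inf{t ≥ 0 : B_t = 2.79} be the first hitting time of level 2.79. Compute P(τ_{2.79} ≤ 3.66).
P(τ_{2.79} ≤ 3.66) = 2(1 − Φ(2.79/√3.66)) = 2(1 − Φ(1.4584)) ≈ 0.1447

By the reflection principle for standard BM, P(τ_b ≤ t) = 2 · P(B_t ≥ b). Since B_t ~ N(0, t), P(B_t ≥ 2.79) = 1 − Φ(2.79/√t) = 1 − Φ(2.79/√3.66) = 1 − Φ(1.4584) ≈ 0.07237. Doubling: P(τ_{2.79} ≤ 3.66) ≈ 2 · 0.07237 = 0.14474 ≈ 0.1447.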